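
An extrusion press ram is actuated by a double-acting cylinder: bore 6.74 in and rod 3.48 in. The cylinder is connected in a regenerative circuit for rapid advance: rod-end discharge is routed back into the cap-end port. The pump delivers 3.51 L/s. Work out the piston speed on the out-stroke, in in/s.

v ≈ 22.5 in/s

In regeneration the rod-end outflow joins the pump flow into the cap end, so the net volume the pump must supply per unit advance equals the rod cross-section area.
Rod cross-section A_rod = π/4 × (3.48 in)² = 9.511 in^2
v = Q_pump / A_rod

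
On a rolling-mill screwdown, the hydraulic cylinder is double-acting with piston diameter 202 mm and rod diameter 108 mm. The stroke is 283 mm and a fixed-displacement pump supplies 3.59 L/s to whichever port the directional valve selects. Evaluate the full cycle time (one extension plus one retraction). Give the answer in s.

Cap-side area A_cap = π/4 × (202 mm)² = 32050 mm^2
Rod-side annular area A_ann = π/4 × (202² − 108²) = 22890 mm^2
t_ext = A_cap·L/Q = 2.526 s
t_ret = A_ann·L/Q = 1.804 s
t_cycle = t_ext + t_ret

t ≈ 4.33 s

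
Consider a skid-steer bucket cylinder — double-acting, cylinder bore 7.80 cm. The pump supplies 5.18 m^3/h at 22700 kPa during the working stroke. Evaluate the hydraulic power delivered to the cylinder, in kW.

W ≈ 32.7 kW

Hydraulic power = P × Q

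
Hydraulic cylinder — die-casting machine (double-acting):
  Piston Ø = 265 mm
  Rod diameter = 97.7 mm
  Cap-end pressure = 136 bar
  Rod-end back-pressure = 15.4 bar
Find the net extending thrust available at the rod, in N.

Cap-side area A_cap = π/4 × (265 mm)² = 55150 mm^2
Rod-side annular area A_ann = π/4 × (265² − 97.7²) = 47660 mm^2
Net thrust = P_cap·A_cap − P_rod·A_ann = 7.501e5 N − 73390 N

F ≈ 6.77e5 N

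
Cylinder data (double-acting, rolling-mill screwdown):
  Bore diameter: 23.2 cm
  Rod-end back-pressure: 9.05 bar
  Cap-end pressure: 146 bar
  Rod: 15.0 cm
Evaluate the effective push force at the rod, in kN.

F ≈ 595 kN

Cap-side area A_cap = π/4 × (23.2 cm)² = 422.7 cm^2
Rod-side annular area A_ann = π/4 × (23.2² − 15.0²) = 246.0 cm^2
Net thrust = P_cap·A_cap − P_rod·A_ann = 617.2 kN − 22.26 kN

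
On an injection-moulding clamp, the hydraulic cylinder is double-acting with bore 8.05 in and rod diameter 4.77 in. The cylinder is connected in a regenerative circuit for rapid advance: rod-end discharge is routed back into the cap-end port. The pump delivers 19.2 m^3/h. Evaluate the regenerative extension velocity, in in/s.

v ≈ 18.2 in/s

In regeneration the rod-end outflow joins the pump flow into the cap end, so the net volume the pump must supply per unit advance equals the rod cross-section area.
Rod cross-section A_rod = π/4 × (4.77 in)² = 17.87 in^2
v = Q_pump / A_rod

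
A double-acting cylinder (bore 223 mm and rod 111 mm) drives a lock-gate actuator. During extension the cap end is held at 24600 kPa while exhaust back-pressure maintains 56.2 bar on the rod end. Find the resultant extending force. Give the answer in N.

Cap-side area A_cap = π/4 × (223 mm)² = 39060 mm^2
Rod-side annular area A_ann = π/4 × (223² − 111²) = 29380 mm^2
Net thrust = P_cap·A_cap − P_rod·A_ann = 9.608e5 N − 1.651e5 N

F ≈ 7.96e5 N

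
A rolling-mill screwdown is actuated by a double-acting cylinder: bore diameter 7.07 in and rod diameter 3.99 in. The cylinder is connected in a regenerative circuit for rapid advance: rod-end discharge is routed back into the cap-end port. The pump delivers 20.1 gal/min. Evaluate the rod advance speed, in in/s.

v ≈ 6.19 in/s

In regeneration the rod-end outflow joins the pump flow into the cap end, so the net volume the pump must supply per unit advance equals the rod cross-section area.
Rod cross-section A_rod = π/4 × (3.99 in)² = 12.50 in^2
v = Q_pump / A_rod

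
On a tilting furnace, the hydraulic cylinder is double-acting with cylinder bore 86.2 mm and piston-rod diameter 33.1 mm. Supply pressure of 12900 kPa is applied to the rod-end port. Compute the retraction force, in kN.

F ≈ 64.2 kN

Rod-side annular area A_ann = π/4 × (86.2² − 33.1²) = 4975 mm^2
On retraction the pressure acts on the annular area (bore minus rod).
F = P × A_ann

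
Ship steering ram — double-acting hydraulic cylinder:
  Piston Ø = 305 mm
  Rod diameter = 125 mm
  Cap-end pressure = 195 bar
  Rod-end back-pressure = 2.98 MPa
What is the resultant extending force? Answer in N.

Cap-side area A_cap = π/4 × (305 mm)² = 73060 mm^2
Rod-side annular area A_ann = π/4 × (305² − 125²) = 60790 mm^2
Net thrust = P_cap·A_cap − P_rod·A_ann = 1.425e6 N − 1.812e5 N

F ≈ 1.24e6 N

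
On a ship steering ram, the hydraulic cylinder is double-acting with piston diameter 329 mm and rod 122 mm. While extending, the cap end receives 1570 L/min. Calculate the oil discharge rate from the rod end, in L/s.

Cap-side area A_cap = π/4 × (329 mm)² = 85010 mm^2
Rod-side annular area A_ann = π/4 × (329² − 122²) = 73320 mm^2
Piston speed v = Q_in/A_cap; rod-end outflow Q_out = v × A_ann = Q_in × A_ann/A_cap.

Q_out ≈ 22.6 L/s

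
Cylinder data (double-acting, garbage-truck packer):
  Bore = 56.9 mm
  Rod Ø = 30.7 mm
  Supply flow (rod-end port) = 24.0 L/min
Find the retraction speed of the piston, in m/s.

Rod-side annular area A_ann = π/4 × (56.9² − 30.7²) = 1803 mm^2
Flow into the rod-end port fills the annular volume.
v = Q / A

v ≈ 0.222 m/s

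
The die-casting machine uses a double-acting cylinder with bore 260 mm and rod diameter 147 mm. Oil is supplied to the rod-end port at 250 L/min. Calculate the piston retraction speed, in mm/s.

Rod-side annular area A_ann = π/4 × (260² − 147²) = 36120 mm^2
Flow into the rod-end port fills the annular volume.
v = Q / A

v ≈ 115 mm/s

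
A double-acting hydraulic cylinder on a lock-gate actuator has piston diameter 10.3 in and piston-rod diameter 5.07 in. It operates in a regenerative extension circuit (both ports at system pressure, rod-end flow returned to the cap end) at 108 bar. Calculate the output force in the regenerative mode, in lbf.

F ≈ 31600 lbf

With equal pressure on both faces, forces on the annular region cancel; the net push is pressure × rod cross-section.
Rod cross-section A_rod = π/4 × (5.07 in)² = 20.19 in^2
F = P × A_rod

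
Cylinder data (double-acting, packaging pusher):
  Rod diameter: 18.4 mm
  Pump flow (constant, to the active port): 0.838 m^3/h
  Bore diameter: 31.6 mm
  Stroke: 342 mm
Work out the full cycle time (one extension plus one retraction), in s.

Cap-side area A_cap = π/4 × (31.6 mm)² = 784.3 mm^2
Rod-side annular area A_ann = π/4 × (31.6² − 18.4²) = 518.4 mm^2
t_ext = A_cap·L/Q = 1.152 s
t_ret = A_ann·L/Q = 0.7616 s
t_cycle = t_ext + t_ret

t ≈ 1.91 s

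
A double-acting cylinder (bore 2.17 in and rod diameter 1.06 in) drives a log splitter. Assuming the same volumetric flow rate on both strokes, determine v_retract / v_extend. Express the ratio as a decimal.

Cap-side area A_cap = π/4 × (2.17 in)² = 3.698 in^2
Rod-side annular area A_ann = π/4 × (2.17² − 1.06²) = 2.816 in^2
For equal Q, v ∝ 1/A, so v_ret/v_ext = A_cap/A_ann.

v_ret/v_ext ≈ 1.31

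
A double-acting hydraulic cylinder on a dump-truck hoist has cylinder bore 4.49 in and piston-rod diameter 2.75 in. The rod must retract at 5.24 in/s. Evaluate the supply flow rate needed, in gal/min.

Q ≈ 13.5 gal/min

Rod-side annular area A_ann = π/4 × (4.49² − 2.75²) = 9.894 in^2
Q = A × v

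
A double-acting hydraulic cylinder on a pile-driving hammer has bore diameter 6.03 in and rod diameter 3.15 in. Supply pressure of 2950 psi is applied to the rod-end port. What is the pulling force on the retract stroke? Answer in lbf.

Rod-side annular area A_ann = π/4 × (6.03² − 3.15²) = 20.76 in^2
On retraction the pressure acts on the annular area (bore minus rod).
F = P × A_ann

F ≈ 61300 lbf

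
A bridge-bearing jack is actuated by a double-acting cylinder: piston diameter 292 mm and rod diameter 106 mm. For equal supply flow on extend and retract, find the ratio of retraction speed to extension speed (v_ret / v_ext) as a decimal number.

v_ret/v_ext ≈ 1.15

Cap-side area A_cap = π/4 × (292 mm)² = 66970 mm^2
Rod-side annular area A_ann = π/4 × (292² − 106²) = 58140 mm^2
For equal Q, v ∝ 1/A, so v_ret/v_ext = A_cap/A_ann.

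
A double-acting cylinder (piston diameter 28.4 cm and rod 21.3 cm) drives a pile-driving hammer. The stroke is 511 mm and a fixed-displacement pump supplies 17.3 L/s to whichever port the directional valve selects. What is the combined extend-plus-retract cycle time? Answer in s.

Cap-side area A_cap = π/4 × (28.4 cm)² = 633.5 cm^2
Rod-side annular area A_ann = π/4 × (28.4² − 21.3²) = 277.1 cm^2
t_ext = A_cap·L/Q = 1.871 s
t_ret = A_ann·L/Q = 0.8186 s
t_cycle = t_ext + t_ret

t ≈ 2.69 s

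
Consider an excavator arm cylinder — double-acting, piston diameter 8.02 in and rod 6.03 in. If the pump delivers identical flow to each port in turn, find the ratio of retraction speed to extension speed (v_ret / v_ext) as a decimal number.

Cap-side area A_cap = π/4 × (8.02 in)² = 50.52 in^2
Rod-side annular area A_ann = π/4 × (8.02² − 6.03²) = 21.96 in^2
For equal Q, v ∝ 1/A, so v_ret/v_ext = A_cap/A_ann.

v_ret/v_ext ≈ 2.30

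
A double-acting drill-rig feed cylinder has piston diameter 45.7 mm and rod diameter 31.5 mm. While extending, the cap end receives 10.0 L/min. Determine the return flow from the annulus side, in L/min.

Cap-side area A_cap = π/4 × (45.7 mm)² = 1640 mm^2
Rod-side annular area A_ann = π/4 × (45.7² − 31.5²) = 861.0 mm^2
Piston speed v = Q_in/A_cap; rod-end outflow Q_out = v × A_ann = Q_in × A_ann/A_cap.

Q_out ≈ 5.25 L/min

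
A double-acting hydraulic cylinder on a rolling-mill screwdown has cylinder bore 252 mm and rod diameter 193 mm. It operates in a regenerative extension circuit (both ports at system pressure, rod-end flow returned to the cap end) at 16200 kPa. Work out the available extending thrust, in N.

With equal pressure on both faces, forces on the annular region cancel; the net push is pressure × rod cross-section.
Rod cross-section A_rod = π/4 × (193 mm)² = 29260 mm^2
F = P × A_rod

F ≈ 4.74e5 N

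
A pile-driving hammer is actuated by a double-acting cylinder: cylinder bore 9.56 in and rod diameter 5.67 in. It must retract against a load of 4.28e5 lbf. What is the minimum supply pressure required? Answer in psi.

P ≈ 9200 psi

Rod-side annular area A_ann = π/4 × (9.56² − 5.67²) = 46.53 in^2
Retraction: pressure acts on the annular area.
P = F / A = 4.28e5 lbf / A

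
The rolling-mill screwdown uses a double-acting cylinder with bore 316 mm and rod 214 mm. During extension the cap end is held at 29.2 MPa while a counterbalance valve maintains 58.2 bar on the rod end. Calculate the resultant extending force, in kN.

F ≈ 2040 kN

Cap-side area A_cap = π/4 × (316 mm)² = 78430 mm^2
Rod-side annular area A_ann = π/4 × (316² − 214²) = 42460 mm^2
Net thrust = P_cap·A_cap − P_rod·A_ann = 2290 kN − 247.1 kN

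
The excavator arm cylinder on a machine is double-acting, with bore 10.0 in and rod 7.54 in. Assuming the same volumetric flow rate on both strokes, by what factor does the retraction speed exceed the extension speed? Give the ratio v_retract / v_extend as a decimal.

v_ret/v_ext ≈ 2.32

Cap-side area A_cap = π/4 × (10.0 in)² = 78.54 in^2
Rod-side annular area A_ann = π/4 × (10.0² − 7.54²) = 33.89 in^2
For equal Q, v ∝ 1/A, so v_ret/v_ext = A_cap/A_ann.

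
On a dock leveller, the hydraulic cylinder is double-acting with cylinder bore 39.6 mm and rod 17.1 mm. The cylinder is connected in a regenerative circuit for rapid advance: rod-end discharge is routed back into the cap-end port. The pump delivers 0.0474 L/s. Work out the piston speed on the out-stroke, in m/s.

In regeneration the rod-end outflow joins the pump flow into the cap end, so the net volume the pump must supply per unit advance equals the rod cross-section area.
Rod cross-section A_rod = π/4 × (17.1 mm)² = 229.7 mm^2
v = Q_pump / A_rod

v ≈ 0.206 m/s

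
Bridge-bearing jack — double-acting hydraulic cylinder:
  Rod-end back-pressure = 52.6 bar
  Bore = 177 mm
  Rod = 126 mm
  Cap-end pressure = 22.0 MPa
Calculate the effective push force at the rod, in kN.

F ≈ 477 kN

Cap-side area A_cap = π/4 × (177 mm)² = 24610 mm^2
Rod-side annular area A_ann = π/4 × (177² − 126²) = 12140 mm^2
Net thrust = P_cap·A_cap − P_rod·A_ann = 541.3 kN − 63.84 kN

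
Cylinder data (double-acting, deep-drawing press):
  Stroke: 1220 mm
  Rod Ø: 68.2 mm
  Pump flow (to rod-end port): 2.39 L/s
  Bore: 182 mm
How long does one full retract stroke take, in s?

Rod-side annular area A_ann = π/4 × (182² − 68.2²) = 22360 mm^2
Swept volume V = A × L; t = V / Q = A·L / Q

t ≈ 11.4 s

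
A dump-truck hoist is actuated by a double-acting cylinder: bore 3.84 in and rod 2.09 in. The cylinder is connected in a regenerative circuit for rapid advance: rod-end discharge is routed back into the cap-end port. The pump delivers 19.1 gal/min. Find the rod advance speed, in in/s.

In regeneration the rod-end outflow joins the pump flow into the cap end, so the net volume the pump must supply per unit advance equals the rod cross-section area.
Rod cross-section A_rod = π/4 × (2.09 in)² = 3.431 in^2
v = Q_pump / A_rod

v ≈ 21.4 in/s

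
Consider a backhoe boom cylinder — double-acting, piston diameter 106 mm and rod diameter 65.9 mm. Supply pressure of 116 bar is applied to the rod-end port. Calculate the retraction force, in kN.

F ≈ 62.8 kN

Rod-side annular area A_ann = π/4 × (106² − 65.9²) = 5414 mm^2
On retraction the pressure acts on the annular area (bore minus rod).
F = P × A_ann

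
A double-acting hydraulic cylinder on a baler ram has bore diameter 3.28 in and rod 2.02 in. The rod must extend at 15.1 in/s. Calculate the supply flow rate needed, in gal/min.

Cap-side area A_cap = π/4 × (3.28 in)² = 8.450 in^2
Q = A × v

Q ≈ 33.1 gal/min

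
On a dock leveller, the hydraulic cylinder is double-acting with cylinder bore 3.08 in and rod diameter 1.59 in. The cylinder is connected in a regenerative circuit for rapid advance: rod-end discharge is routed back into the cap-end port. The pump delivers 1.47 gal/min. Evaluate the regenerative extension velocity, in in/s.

v ≈ 2.85 in/s

In regeneration the rod-end outflow joins the pump flow into the cap end, so the net volume the pump must supply per unit advance equals the rod cross-section area.
Rod cross-section A_rod = π/4 × (1.59 in)² = 1.986 in^2
v = Q_pump / A_rod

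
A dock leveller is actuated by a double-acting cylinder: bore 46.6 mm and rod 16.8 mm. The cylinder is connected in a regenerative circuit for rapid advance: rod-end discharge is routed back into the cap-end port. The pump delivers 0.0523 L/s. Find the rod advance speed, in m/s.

In regeneration the rod-end outflow joins the pump flow into the cap end, so the net volume the pump must supply per unit advance equals the rod cross-section area.
Rod cross-section A_rod = π/4 × (16.8 mm)² = 221.7 mm^2
v = Q_pump / A_rod

v ≈ 0.236 m/s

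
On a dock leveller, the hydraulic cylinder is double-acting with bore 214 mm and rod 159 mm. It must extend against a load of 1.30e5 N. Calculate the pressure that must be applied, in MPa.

Cap-side area A_cap = π/4 × (214 mm)² = 35970 mm^2
P = F / A = 1.30e5 N / A

P ≈ 3.61 MPa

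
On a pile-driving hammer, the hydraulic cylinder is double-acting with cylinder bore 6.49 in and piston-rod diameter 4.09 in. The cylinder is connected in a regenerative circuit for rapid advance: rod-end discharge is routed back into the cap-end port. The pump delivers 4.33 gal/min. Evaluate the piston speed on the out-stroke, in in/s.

In regeneration the rod-end outflow joins the pump flow into the cap end, so the net volume the pump must supply per unit advance equals the rod cross-section area.
Rod cross-section A_rod = π/4 × (4.09 in)² = 13.14 in^2
v = Q_pump / A_rod

v ≈ 1.27 in/s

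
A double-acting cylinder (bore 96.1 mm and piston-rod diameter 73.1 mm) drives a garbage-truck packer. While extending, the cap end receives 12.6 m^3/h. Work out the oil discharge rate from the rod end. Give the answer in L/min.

Q_out ≈ 88.5 L/min

Cap-side area A_cap = π/4 × (96.1 mm)² = 7253 mm^2
Rod-side annular area A_ann = π/4 × (96.1² − 73.1²) = 3056 mm^2
Piston speed v = Q_in/A_cap; rod-end outflow Q_out = v × A_ann = Q_in × A_ann/A_cap.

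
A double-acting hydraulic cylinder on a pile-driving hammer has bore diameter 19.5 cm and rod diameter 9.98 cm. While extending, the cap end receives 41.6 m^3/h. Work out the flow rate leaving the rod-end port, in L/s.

Cap-side area A_cap = π/4 × (19.5 cm)² = 298.6 cm^2
Rod-side annular area A_ann = π/4 × (19.5² − 9.98²) = 220.4 cm^2
Piston speed v = Q_in/A_cap; rod-end outflow Q_out = v × A_ann = Q_in × A_ann/A_cap.

Q_out ≈ 8.53 L/s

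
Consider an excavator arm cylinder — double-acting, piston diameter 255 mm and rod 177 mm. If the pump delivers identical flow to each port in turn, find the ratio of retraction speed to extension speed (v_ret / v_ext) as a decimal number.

Cap-side area A_cap = π/4 × (255 mm)² = 51070 mm^2
Rod-side annular area A_ann = π/4 × (255² − 177²) = 26460 mm^2
For equal Q, v ∝ 1/A, so v_ret/v_ext = A_cap/A_ann.

v_ret/v_ext ≈ 1.93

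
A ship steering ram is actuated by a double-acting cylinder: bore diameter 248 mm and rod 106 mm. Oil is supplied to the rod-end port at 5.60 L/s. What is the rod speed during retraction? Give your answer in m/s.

Rod-side annular area A_ann = π/4 × (248² − 106²) = 39480 mm^2
Flow into the rod-end port fills the annular volume.
v = Q / A

v ≈ 0.142 m/s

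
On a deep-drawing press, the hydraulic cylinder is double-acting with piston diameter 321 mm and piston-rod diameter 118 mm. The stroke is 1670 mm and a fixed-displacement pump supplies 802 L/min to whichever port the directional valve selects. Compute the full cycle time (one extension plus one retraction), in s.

Cap-side area A_cap = π/4 × (321 mm)² = 80930 mm^2
Rod-side annular area A_ann = π/4 × (321² − 118²) = 69990 mm^2
t_ext = A_cap·L/Q = 10.11 s
t_ret = A_ann·L/Q = 8.745 s
t_cycle = t_ext + t_ret

t ≈ 18.9 s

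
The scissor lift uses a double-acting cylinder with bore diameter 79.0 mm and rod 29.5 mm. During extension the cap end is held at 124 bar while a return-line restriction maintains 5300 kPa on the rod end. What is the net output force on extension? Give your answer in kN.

F ≈ 38.4 kN

Cap-side area A_cap = π/4 × (79.0 mm)² = 4902 mm^2
Rod-side annular area A_ann = π/4 × (79.0² − 29.5²) = 4218 mm^2
Net thrust = P_cap·A_cap − P_rod·A_ann = 60.78 kN − 22.36 kN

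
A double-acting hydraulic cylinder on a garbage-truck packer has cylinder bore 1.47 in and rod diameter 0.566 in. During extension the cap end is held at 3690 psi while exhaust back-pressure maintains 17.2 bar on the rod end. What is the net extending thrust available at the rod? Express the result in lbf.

Cap-side area A_cap = π/4 × (1.47 in)² = 1.697 in^2
Rod-side annular area A_ann = π/4 × (1.47² − 0.566²) = 1.446 in^2
Net thrust = P_cap·A_cap − P_rod·A_ann = 6263 lbf − 360.6 lbf

F ≈ 5900 lbf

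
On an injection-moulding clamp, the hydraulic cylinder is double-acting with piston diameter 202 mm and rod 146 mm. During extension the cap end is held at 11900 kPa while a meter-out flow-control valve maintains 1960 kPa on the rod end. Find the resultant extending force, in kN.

Cap-side area A_cap = π/4 × (202 mm)² = 32050 mm^2
Rod-side annular area A_ann = π/4 × (202² − 146²) = 15310 mm^2
Net thrust = P_cap·A_cap − P_rod·A_ann = 381.4 kN − 30.00 kN

F ≈ 351 kN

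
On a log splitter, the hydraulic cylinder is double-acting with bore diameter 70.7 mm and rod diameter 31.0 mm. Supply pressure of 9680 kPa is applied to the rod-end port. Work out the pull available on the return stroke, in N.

Rod-side annular area A_ann = π/4 × (70.7² − 31.0²) = 3171 mm^2
On retraction the pressure acts on the annular area (bore minus rod).
F = P × A_ann

F ≈ 30700 N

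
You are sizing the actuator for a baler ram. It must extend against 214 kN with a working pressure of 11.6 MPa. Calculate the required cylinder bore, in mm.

Extension force acts on the full piston face: F = P × (π/4)D².
D = √(4F / (πP)) = √(4 × 214 kN / (π × 11.6 MPa))

D ≈ 153 mm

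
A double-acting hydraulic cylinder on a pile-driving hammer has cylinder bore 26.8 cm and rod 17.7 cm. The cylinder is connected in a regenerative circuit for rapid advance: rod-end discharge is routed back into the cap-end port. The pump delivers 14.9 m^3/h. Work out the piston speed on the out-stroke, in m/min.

v ≈ 10.1 m/min

In regeneration the rod-end outflow joins the pump flow into the cap end, so the net volume the pump must supply per unit advance equals the rod cross-section area.
Rod cross-section A_rod = π/4 × (17.7 cm)² = 246.1 cm^2
v = Q_pump / A_rod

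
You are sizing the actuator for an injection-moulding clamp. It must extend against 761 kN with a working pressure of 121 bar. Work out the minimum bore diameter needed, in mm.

Extension force acts on the full piston face: F = P × (π/4)D².
D = √(4F / (πP)) = √(4 × 761 kN / (π × 121 bar))

D ≈ 283 mm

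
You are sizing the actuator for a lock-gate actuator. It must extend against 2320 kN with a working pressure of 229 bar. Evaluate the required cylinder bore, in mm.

Extension force acts on the full piston face: F = P × (π/4)D².
D = √(4F / (πP)) = √(4 × 2320 kN / (π × 229 bar))

D ≈ 359 mm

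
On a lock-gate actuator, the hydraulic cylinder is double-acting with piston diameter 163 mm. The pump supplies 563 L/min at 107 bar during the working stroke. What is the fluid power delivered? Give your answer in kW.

W ≈ 100 kW

Hydraulic power = P × Q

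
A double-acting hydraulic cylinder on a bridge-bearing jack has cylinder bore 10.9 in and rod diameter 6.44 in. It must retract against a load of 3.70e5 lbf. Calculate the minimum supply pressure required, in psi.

Rod-side annular area A_ann = π/4 × (10.9² − 6.44²) = 60.74 in^2
Retraction: pressure acts on the annular area.
P = F / A = 3.70e5 lbf / A

P ≈ 6090 psi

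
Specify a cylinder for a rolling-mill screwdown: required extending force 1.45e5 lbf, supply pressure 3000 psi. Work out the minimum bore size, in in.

Extension force acts on the full piston face: F = P × (π/4)D².
D = √(4F / (πP)) = √(4 × 1.45e5 lbf / (π × 3000 psi))

D ≈ 7.84 in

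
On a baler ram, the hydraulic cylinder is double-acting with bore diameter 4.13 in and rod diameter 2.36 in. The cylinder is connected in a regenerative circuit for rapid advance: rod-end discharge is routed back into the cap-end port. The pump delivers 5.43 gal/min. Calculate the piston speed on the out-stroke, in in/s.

v ≈ 4.78 in/s

In regeneration the rod-end outflow joins the pump flow into the cap end, so the net volume the pump must supply per unit advance equals the rod cross-section area.
Rod cross-section A_rod = π/4 × (2.36 in)² = 4.374 in^2
v = Q_pump / A_rod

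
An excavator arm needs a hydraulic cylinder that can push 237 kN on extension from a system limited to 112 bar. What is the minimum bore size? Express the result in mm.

D ≈ 164 mm

Extension force acts on the full piston face: F = P × (π/4)D².
D = √(4F / (πP)) = √(4 × 237 kN / (π × 112 bar))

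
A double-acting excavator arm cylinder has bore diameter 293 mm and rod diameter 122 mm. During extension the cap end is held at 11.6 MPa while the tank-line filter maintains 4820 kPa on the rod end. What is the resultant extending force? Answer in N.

Cap-side area A_cap = π/4 × (293 mm)² = 67430 mm^2
Rod-side annular area A_ann = π/4 × (293² − 122²) = 55740 mm^2
Net thrust = P_cap·A_cap − P_rod·A_ann = 7.821e5 N − 2.686e5 N

F ≈ 5.13e5 N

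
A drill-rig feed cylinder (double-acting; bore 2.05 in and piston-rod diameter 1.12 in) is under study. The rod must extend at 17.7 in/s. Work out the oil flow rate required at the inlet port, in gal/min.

Q ≈ 15.2 gal/min

Cap-side area A_cap = π/4 × (2.05 in)² = 3.301 in^2
Q = A × v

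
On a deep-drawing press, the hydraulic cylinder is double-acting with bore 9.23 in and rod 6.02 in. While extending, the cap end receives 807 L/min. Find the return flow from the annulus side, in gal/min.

Q_out ≈ 122 gal/min

Cap-side area A_cap = π/4 × (9.23 in)² = 66.91 in^2
Rod-side annular area A_ann = π/4 × (9.23² − 6.02²) = 38.45 in^2
Piston speed v = Q_in/A_cap; rod-end outflow Q_out = v × A_ann = Q_in × A_ann/A_cap.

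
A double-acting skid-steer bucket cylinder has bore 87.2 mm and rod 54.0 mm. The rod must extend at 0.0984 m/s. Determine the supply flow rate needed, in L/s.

Q ≈ 0.588 L/s

Cap-side area A_cap = π/4 × (87.2 mm)² = 5972 mm^2
Q = A × v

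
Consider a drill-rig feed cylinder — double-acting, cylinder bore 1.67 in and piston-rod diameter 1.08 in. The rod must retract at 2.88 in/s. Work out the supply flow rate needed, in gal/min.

Rod-side annular area A_ann = π/4 × (1.67² − 1.08²) = 1.274 in^2
Q = A × v

Q ≈ 0.953 gal/min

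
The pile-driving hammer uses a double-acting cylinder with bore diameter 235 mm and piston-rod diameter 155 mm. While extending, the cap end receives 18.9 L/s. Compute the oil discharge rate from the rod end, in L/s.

Cap-side area A_cap = π/4 × (235 mm)² = 43370 mm^2
Rod-side annular area A_ann = π/4 × (235² − 155²) = 24500 mm^2
Piston speed v = Q_in/A_cap; rod-end outflow Q_out = v × A_ann = Q_in × A_ann/A_cap.

Q_out ≈ 10.7 L/s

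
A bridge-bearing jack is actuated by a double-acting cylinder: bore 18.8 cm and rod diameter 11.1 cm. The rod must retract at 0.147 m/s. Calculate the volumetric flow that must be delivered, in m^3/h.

Q ≈ 9.57 m^3/h

Rod-side annular area A_ann = π/4 × (18.8² − 11.1²) = 180.8 cm^2
Q = A × v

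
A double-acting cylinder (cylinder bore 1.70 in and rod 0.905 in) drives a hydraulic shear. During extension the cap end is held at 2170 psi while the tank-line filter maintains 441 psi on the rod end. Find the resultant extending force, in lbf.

F ≈ 4210 lbf

Cap-side area A_cap = π/4 × (1.70 in)² = 2.270 in^2
Rod-side annular area A_ann = π/4 × (1.70² − 0.905²) = 1.627 in^2
Net thrust = P_cap·A_cap − P_rod·A_ann = 4925 lbf − 717.3 lbf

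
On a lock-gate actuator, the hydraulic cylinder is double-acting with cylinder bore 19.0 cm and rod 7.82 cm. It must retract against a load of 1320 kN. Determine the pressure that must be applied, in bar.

P ≈ 561 bar

Rod-side annular area A_ann = π/4 × (19.0² − 7.82²) = 235.5 cm^2
Retraction: pressure acts on the annular area.
P = F / A = 1320 kN / A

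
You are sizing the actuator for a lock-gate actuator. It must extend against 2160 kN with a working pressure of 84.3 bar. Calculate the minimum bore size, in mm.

D ≈ 571 mm

Extension force acts on the full piston face: F = P × (π/4)D².
D = √(4F / (πP)) = √(4 × 2160 kN / (π × 84.3 bar))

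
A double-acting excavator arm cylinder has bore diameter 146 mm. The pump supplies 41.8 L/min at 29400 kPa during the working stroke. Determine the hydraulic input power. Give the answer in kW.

Hydraulic power = P × Q

W ≈ 20.5 kW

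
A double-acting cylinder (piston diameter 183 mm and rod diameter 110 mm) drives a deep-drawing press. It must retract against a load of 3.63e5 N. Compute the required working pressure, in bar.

P ≈ 216 bar

Rod-side annular area A_ann = π/4 × (183² − 110²) = 16800 mm^2
Retraction: pressure acts on the annular area.
P = F / A = 3.63e5 N / A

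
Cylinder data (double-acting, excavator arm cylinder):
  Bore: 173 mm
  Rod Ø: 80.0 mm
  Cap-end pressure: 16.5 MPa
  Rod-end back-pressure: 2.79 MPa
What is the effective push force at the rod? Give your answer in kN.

F ≈ 336 kN

Cap-side area A_cap = π/4 × (173 mm)² = 23510 mm^2
Rod-side annular area A_ann = π/4 × (173² − 80.0²) = 18480 mm^2
Net thrust = P_cap·A_cap − P_rod·A_ann = 387.9 kN − 51.56 kN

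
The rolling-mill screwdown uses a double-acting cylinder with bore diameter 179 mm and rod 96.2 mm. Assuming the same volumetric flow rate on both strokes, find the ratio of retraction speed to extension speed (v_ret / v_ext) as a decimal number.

Cap-side area A_cap = π/4 × (179 mm)² = 25160 mm^2
Rod-side annular area A_ann = π/4 × (179² − 96.2²) = 17900 mm^2
For equal Q, v ∝ 1/A, so v_ret/v_ext = A_cap/A_ann.

v_ret/v_ext ≈ 1.41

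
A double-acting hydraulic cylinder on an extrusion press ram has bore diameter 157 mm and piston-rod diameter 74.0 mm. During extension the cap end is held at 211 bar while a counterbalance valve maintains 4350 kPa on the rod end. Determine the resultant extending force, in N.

F ≈ 3.43e5 N

Cap-side area A_cap = π/4 × (157 mm)² = 19360 mm^2
Rod-side annular area A_ann = π/4 × (157² − 74.0²) = 15060 mm^2
Net thrust = P_cap·A_cap − P_rod·A_ann = 4.085e5 N − 65500 N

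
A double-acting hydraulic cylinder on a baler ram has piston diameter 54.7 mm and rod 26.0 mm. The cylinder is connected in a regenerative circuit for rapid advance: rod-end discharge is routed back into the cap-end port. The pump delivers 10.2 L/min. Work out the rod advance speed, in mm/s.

In regeneration the rod-end outflow joins the pump flow into the cap end, so the net volume the pump must supply per unit advance equals the rod cross-section area.
Rod cross-section A_rod = π/4 × (26.0 mm)² = 530.9 mm^2
v = Q_pump / A_rod

v ≈ 320 mm/s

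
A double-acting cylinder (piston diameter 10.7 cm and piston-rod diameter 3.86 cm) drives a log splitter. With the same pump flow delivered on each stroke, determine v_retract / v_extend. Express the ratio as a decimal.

v_ret/v_ext ≈ 1.15

Cap-side area A_cap = π/4 × (10.7 cm)² = 89.92 cm^2
Rod-side annular area A_ann = π/4 × (10.7² − 3.86²) = 78.22 cm^2
For equal Q, v ∝ 1/A, so v_ret/v_ext = A_cap/A_ann.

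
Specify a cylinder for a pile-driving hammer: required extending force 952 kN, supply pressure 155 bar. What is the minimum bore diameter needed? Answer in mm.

Extension force acts on the full piston face: F = P × (π/4)D².
D = √(4F / (πP)) = √(4 × 952 kN / (π × 155 bar))

D ≈ 280 mm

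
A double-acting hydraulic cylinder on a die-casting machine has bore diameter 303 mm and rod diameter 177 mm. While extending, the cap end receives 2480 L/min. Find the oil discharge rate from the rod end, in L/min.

Q_out ≈ 1630 L/min

Cap-side area A_cap = π/4 × (303 mm)² = 72110 mm^2
Rod-side annular area A_ann = π/4 × (303² − 177²) = 47500 mm^2
Piston speed v = Q_in/A_cap; rod-end outflow Q_out = v × A_ann = Q_in × A_ann/A_cap.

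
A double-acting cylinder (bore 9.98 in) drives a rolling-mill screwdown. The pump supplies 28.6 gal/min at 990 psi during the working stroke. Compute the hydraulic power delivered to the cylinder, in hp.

Hydraulic power = P × Q

W ≈ 16.5 hp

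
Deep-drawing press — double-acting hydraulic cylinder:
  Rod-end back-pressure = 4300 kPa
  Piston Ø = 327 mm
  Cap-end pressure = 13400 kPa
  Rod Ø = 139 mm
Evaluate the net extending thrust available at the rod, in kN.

F ≈ 829 kN

Cap-side area A_cap = π/4 × (327 mm)² = 83980 mm^2
Rod-side annular area A_ann = π/4 × (327² − 139²) = 68810 mm^2
Net thrust = P_cap·A_cap − P_rod·A_ann = 1125 kN − 295.9 kN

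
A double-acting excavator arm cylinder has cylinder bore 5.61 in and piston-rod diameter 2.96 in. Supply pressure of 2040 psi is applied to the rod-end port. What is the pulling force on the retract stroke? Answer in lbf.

Rod-side annular area A_ann = π/4 × (5.61² − 2.96²) = 17.84 in^2
On retraction the pressure acts on the annular area (bore minus rod).
F = P × A_ann

F ≈ 36400 lbf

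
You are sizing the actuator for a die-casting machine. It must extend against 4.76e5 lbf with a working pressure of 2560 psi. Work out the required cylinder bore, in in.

D ≈ 15.4 in

Extension force acts on the full piston face: F = P × (π/4)D².
D = √(4F / (πP)) = √(4 × 4.76e5 lbf / (π × 2560 psi))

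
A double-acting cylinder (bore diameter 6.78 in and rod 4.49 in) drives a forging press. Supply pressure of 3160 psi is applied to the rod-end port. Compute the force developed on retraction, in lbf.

F ≈ 64100 lbf

Rod-side annular area A_ann = π/4 × (6.78² − 4.49²) = 20.27 in^2
On retraction the pressure acts on the annular area (bore minus rod).
F = P × A_ann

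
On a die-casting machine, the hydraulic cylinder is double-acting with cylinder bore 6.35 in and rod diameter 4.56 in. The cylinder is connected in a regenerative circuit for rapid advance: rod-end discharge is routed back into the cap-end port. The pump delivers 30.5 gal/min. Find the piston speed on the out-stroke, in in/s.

In regeneration the rod-end outflow joins the pump flow into the cap end, so the net volume the pump must supply per unit advance equals the rod cross-section area.
Rod cross-section A_rod = π/4 × (4.56 in)² = 16.33 in^2
v = Q_pump / A_rod

v ≈ 7.19 in/s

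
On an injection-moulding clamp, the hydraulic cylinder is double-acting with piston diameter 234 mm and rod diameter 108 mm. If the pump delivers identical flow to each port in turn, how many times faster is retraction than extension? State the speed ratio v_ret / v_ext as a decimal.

Cap-side area A_cap = π/4 × (234 mm)² = 43010 mm^2
Rod-side annular area A_ann = π/4 × (234² − 108²) = 33840 mm^2
For equal Q, v ∝ 1/A, so v_ret/v_ext = A_cap/A_ann.

v_ret/v_ext ≈ 1.27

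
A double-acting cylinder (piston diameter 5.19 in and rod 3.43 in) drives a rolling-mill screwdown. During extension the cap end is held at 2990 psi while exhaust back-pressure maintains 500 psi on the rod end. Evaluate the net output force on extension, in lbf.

Cap-side area A_cap = π/4 × (5.19 in)² = 21.16 in^2
Rod-side annular area A_ann = π/4 × (5.19² − 3.43²) = 11.92 in^2
Net thrust = P_cap·A_cap − P_rod·A_ann = 63260 lbf − 5958 lbf

F ≈ 57300 lbf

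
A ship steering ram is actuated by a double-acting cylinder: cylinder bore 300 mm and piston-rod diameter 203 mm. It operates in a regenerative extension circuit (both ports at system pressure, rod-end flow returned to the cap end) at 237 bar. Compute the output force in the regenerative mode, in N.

F ≈ 7.67e5 N

With equal pressure on both faces, forces on the annular region cancel; the net push is pressure × rod cross-section.
Rod cross-section A_rod = π/4 × (203 mm)² = 32370 mm^2
F = P × A_rod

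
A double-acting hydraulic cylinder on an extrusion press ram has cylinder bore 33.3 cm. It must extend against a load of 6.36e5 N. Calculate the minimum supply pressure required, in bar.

P ≈ 73.0 bar

Cap-side area A_cap = π/4 × (33.3 cm)² = 870.9 cm^2
P = F / A = 6.36e5 N / A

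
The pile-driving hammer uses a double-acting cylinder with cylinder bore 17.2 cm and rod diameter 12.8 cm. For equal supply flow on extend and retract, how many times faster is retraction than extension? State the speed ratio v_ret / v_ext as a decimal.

v_ret/v_ext ≈ 2.24

Cap-side area A_cap = π/4 × (17.2 cm)² = 232.4 cm^2
Rod-side annular area A_ann = π/4 × (17.2² − 12.8²) = 103.7 cm^2
For equal Q, v ∝ 1/A, so v_ret/v_ext = A_cap/A_ann.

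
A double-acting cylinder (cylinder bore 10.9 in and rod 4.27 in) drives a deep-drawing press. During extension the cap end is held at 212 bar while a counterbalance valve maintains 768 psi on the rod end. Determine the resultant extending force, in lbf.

F ≈ 2.26e5 lbf

Cap-side area A_cap = π/4 × (10.9 in)² = 93.31 in^2
Rod-side annular area A_ann = π/4 × (10.9² − 4.27²) = 78.99 in^2
Net thrust = P_cap·A_cap − P_rod·A_ann = 2.869e5 lbf − 60670 lbf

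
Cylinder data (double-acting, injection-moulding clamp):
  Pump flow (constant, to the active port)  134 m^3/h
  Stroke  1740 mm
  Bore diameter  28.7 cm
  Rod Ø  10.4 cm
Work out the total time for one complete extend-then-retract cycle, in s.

t ≈ 5.65 s

Cap-side area A_cap = π/4 × (28.7 cm)² = 646.9 cm^2
Rod-side annular area A_ann = π/4 × (28.7² − 10.4²) = 562.0 cm^2
t_ext = A_cap·L/Q = 3.024 s
t_ret = A_ann·L/Q = 2.627 s
t_cycle = t_ext + t_ret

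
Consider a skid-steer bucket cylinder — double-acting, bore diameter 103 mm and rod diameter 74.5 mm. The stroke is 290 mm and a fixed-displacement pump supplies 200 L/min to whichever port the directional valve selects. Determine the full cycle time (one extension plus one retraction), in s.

Cap-side area A_cap = π/4 × (103 mm)² = 8332 mm^2
Rod-side annular area A_ann = π/4 × (103² − 74.5²) = 3973 mm^2
t_ext = A_cap·L/Q = 0.7249 s
t_ret = A_ann·L/Q = 0.3457 s
t_cycle = t_ext + t_ret

t ≈ 1.07 s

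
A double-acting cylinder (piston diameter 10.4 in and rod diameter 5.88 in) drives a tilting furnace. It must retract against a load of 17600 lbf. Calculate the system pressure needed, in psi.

Rod-side annular area A_ann = π/4 × (10.4² − 5.88²) = 57.79 in^2
Retraction: pressure acts on the annular area.
P = F / A = 17600 lbf / A

P ≈ 305 psi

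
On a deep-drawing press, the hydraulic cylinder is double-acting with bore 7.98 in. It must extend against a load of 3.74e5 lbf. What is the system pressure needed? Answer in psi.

P ≈ 7480 psi

Cap-side area A_cap = π/4 × (7.98 in)² = 50.01 in^2
P = F / A = 3.74e5 lbf / A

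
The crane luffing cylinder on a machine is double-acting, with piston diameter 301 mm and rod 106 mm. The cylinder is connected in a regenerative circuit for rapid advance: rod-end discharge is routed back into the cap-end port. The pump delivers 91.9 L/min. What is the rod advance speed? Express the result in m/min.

In regeneration the rod-end outflow joins the pump flow into the cap end, so the net volume the pump must supply per unit advance equals the rod cross-section area.
Rod cross-section A_rod = π/4 × (106 mm)² = 8825 mm^2
v = Q_pump / A_rod

v ≈ 10.4 m/min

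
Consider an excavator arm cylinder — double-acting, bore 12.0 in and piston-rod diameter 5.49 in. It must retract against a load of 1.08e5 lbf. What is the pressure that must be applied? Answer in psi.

Rod-side annular area A_ann = π/4 × (12.0² − 5.49²) = 89.43 in^2
Retraction: pressure acts on the annular area.
P = F / A = 1.08e5 lbf / A

P ≈ 1210 psi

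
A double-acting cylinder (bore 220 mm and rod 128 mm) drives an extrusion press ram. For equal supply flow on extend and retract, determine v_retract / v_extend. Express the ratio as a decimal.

v_ret/v_ext ≈ 1.51

Cap-side area A_cap = π/4 × (220 mm)² = 38010 mm^2
Rod-side annular area A_ann = π/4 × (220² − 128²) = 25150 mm^2
For equal Q, v ∝ 1/A, so v_ret/v_ext = A_cap/A_ann.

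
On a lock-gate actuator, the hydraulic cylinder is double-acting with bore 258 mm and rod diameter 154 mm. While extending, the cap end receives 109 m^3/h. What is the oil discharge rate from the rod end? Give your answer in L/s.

Cap-side area A_cap = π/4 × (258 mm)² = 52280 mm^2
Rod-side annular area A_ann = π/4 × (258² − 154²) = 33650 mm^2
Piston speed v = Q_in/A_cap; rod-end outflow Q_out = v × A_ann = Q_in × A_ann/A_cap.

Q_out ≈ 19.5 L/s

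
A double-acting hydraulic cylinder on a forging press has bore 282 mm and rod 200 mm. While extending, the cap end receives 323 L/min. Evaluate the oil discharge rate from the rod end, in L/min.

Cap-side area A_cap = π/4 × (282 mm)² = 62460 mm^2
Rod-side annular area A_ann = π/4 × (282² − 200²) = 31040 mm^2
Piston speed v = Q_in/A_cap; rod-end outflow Q_out = v × A_ann = Q_in × A_ann/A_cap.

Q_out ≈ 161 L/min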